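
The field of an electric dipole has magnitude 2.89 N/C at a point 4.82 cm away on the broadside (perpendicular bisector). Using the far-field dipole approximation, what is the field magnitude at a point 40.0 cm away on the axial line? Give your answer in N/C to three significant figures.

Dipole fields scale as 1/r³ in the far field.
The axial field is twice the equatorial field at the same r, so the geometry factor is 2/1.
E₂ = E₁ · (2/1) · (r₁/r₂)³ = 2.89 · 2 · (4.82/40.0)³.
(r₁/r₂)³ = (0.1205)³ = 0.00175.
E₂ ≈ 0.01011 N/C.

E ≈ 0.0101 N/C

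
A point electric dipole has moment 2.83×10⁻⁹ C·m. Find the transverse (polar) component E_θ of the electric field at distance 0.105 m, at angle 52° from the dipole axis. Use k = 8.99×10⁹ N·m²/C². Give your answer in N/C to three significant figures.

For a dipole, E_θ = (kp sinθ)/r³.
kp/r³ = (8.99×10⁹)(2.83×10⁻⁹)/(0.105)³ = 2.198×10⁴ N/C.
E_θ = 2.198×10⁴·sin52° = 1.732×10⁴ N/C.

E_θ ≈ 1.73×10⁴ N/C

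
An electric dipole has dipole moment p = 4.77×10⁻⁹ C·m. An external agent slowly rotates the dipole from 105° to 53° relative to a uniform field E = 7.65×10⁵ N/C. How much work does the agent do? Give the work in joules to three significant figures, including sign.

W_ext = ΔU = U(θ₂) − U(θ₁) = −pE cosθ₂ − (−pE cosθ₁) = pE(cosθ₁ − cosθ₂).
W = (4.77×10⁻⁹)(7.65×10⁵)·(cos105° − cos53°) = (0.003649)·(-0.8606) = -0.003140 J.

W ≈ -0.00314 J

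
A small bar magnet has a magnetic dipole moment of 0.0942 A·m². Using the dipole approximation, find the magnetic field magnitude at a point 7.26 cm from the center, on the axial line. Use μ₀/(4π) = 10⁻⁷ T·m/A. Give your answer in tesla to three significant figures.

On axis B = (μ₀/4π)·2m/r³.
B = 2·(10⁻⁷)·(0.0942) / (0.0726)³ = 4.923×10⁻⁵ T.

B ≈ 4.92×10⁻⁵ T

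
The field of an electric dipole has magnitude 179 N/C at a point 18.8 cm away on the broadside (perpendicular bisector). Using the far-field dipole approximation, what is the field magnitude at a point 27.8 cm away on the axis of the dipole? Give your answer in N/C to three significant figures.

E ≈ 111 N/C

Dipole fields scale as 1/r³ in the far field.
The axial field is twice the equatorial field at the same r, so the geometry factor is 2/1.
E₂ = E₁ · (2/1) · (r₁/r₂)³ = 179 · 2 · (18.8/27.8)³.
(r₁/r₂)³ = (0.6763)³ = 0.3093.
E₂ ≈ 110.7 N/C.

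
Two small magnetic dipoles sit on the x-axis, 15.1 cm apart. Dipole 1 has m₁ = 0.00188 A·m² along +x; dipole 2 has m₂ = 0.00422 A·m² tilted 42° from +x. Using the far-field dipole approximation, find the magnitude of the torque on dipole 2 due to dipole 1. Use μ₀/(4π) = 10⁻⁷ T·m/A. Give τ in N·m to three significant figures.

Dipole B is on the axis of dipole A, so B₁ there is axial: B₁ = (μ₀/4π)·2m₁/r³ along +x.
B₁ = 2(10⁻⁷)(0.00188)/(0.151)³ = 1.092×10⁻⁷ T.
τ = m₂ B₁ sinθ.
τ = (0.00422)(1.092×10⁻⁷)·sin42° = 3.084×10⁻¹⁰ N·m.

τ ≈ 3.08×10⁻¹⁰ N·m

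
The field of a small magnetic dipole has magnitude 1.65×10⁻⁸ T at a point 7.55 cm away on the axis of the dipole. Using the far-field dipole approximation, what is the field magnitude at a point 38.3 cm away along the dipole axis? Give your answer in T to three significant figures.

B ≈ 1.26×10⁻¹⁰ T

Dipole fields scale as 1/r³ in the far field; the geometry is the same at both points.
B₂ = B₁ · (r₁/r₂)³ = 1.65×10⁻⁸ · (7.55/38.3)³.
(r₁/r₂)³ = (0.1971)³ = 0.00766.
B₂ ≈ 1.264×10⁻¹⁰ T.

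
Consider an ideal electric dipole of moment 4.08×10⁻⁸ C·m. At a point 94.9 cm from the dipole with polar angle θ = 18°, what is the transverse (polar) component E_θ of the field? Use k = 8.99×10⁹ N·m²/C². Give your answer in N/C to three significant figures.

For a dipole, E_θ = (kp sinθ)/r³.
kp/r³ = (8.99×10⁹)(4.08×10⁻⁸)/(0.949)³ = 429.2 N/C.
E_θ = 429.2·sin18° = 132.6 N/C.

E_θ ≈ 133 N/C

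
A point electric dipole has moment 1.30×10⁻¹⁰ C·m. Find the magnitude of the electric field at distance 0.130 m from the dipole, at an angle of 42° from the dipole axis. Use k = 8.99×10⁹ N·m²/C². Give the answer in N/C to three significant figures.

E ≈ 867 N/C

At angle θ the dipole field magnitude is E = (kp/r³)·√(1 + 3cos²θ).
kp/r³ = (8.99×10⁹)(1.30×10⁻¹⁰) / (0.130)³ = 532.0 N/C.
√(1 + 3cos²42°) = √(1 + 3·0.5523) = √2.6568 ≈ 1.6300.
E ≈ 532.0 × 1.630 = 867.1 N/C.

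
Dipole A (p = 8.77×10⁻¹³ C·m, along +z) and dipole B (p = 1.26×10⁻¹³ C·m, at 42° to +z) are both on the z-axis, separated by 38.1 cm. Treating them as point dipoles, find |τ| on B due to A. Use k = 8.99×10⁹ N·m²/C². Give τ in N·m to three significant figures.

The second dipole sits on the axis of the first, so the field there is axial: E₁ = 2kp₁/r³ along +z.
E₁ = 2(8.99×10⁹)(8.77×10⁻¹³)/(0.381)³ = 0.2851 N/C.
Torque on the second dipole: τ = p₂ E₁ sinθ.
τ = (1.26×10⁻¹³)(0.2851)·sin42° = 2.404×10⁻¹⁴ N·m.

τ ≈ 2.40×10⁻¹⁴ N·m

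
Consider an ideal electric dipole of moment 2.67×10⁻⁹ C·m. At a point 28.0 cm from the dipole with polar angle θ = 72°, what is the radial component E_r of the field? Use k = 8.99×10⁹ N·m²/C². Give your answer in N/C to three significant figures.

For a dipole, E_r = (2kp cosθ)/r³.
kp/r³ = (8.99×10⁹)(2.67×10⁻⁹)/(0.280)³ = 1093 N/C.
E_r = 2·1093·cos72° = 675.8 N/C.

E_r ≈ 676 N/C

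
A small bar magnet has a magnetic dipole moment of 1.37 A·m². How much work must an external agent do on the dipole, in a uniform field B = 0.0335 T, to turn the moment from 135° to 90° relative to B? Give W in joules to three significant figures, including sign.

W_ext = ΔU = −mB cosθ₂ + mB cosθ₁ = mB(cosθ₁ − cosθ₂).
W = (1.37)(0.0335)·(cos135° − cos90°) = (0.04590)·(-0.7071) = -0.03245 J.

W ≈ -0.0325 J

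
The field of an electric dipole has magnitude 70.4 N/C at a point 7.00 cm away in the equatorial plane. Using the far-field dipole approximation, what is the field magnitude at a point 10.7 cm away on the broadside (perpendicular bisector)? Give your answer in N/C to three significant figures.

E ≈ 19.7 N/C

Dipole fields scale as 1/r³ in the far field; the geometry is the same at both points.
E₂ = E₁ · (r₁/r₂)³ = 70.4 · (7.00/10.7)³.
(r₁/r₂)³ = (0.6542)³ = 0.28.
E₂ ≈ 19.71 N/C.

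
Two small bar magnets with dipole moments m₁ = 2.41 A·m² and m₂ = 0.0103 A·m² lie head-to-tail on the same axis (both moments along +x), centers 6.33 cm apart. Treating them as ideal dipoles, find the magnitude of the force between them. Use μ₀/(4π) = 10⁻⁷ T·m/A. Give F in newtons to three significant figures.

F ≈ 9.28×10⁻⁴ N

On-axis B of dipole 1: B = (μ₀/4π)·2m₁/r³. Force on dipole 2: F = m₂·dB/dr.
dB/dr = −(μ₀/4π)·6m₁/r⁴, so |F| = (μ₀/4π)·6m₁m₂/r⁴.
F = 6(10⁻⁷)(2.41)(0.0103)/(0.0633)⁴ = 9.277×10⁻⁴ N.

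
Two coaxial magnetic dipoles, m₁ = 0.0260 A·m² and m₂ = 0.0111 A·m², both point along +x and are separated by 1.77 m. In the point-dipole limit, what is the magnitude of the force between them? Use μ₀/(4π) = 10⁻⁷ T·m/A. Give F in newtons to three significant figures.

On-axis B of dipole 1: B = (μ₀/4π)·2m₁/r³. Force on dipole 2: F = m₂·dB/dr.
dB/dr = −(μ₀/4π)·6m₁/r⁴, so |F| = (μ₀/4π)·6m₁m₂/r⁴.
F = 6(10⁻⁷)(0.0260)(0.0111)/(1.77)⁴ = 1.764×10⁻¹¹ N.

F ≈ 1.76×10⁻¹¹ N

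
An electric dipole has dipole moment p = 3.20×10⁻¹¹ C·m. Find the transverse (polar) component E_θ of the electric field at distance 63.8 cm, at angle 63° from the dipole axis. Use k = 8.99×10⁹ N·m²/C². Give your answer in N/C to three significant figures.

For a dipole, E_θ = (kp sinθ)/r³.
kp/r³ = (8.99×10⁹)(3.20×10⁻¹¹)/(0.638)³ = 1.108 N/C.
E_θ = 1.108·sin63° = 0.9870 N/C.

E_θ ≈ 0.987 N/C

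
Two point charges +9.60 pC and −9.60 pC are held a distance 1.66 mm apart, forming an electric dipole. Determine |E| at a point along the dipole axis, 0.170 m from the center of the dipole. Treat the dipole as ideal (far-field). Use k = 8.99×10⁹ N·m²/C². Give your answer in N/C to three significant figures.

Dipole moment p = qd = (9.60×10⁻¹² C)(0.00166 m) = 1.594×10⁻¹⁴ C·m.
On the dipole axis E = 2kp/r³.
E = 2·(8.99×10⁹)(1.594×10⁻¹⁴) / (0.170)³ = 0.05834 N/C.

E ≈ 0.0583 N/C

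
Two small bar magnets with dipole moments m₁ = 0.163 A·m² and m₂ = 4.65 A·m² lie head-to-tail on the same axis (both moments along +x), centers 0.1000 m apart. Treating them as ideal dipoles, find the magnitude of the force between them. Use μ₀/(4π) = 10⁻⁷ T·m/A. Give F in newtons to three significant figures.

On-axis B of dipole 1: B = (μ₀/4π)·2m₁/r³. Force on dipole 2: F = m₂·dB/dr.
dB/dr = −(μ₀/4π)·6m₁/r⁴, so |F| = (μ₀/4π)·6m₁m₂/r⁴.
F = 6(10⁻⁷)(0.163)(4.65)/(0.100)⁴ = 0.004548 N.

F ≈ 0.00455 N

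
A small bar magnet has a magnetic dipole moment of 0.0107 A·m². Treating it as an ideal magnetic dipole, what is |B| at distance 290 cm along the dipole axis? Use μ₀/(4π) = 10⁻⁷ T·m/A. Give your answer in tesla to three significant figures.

B ≈ 8.77×10⁻¹¹ T

On axis B = (μ₀/4π)·2m/r³.
B = 2·(10⁻⁷)·(0.0107) / (2.90)³ = 8.774×10⁻¹¹ T.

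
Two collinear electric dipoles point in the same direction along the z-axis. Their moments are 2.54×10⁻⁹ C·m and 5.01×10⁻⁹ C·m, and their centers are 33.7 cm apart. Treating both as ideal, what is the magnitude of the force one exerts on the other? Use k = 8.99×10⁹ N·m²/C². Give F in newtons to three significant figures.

F ≈ 5.32×10⁻⁵ N

On-axis field of dipole 1 at distance r: E = 2kp₁/r³. Force on dipole 2 is F = p₂·dE/dr (gradient along axis).
dE/dr = −6kp₁/r⁴, so |F| = 6kp₁p₂/r⁴ (attractive for aligned moments).
F = 6(8.99×10⁹)(2.54×10⁻⁹)(5.01×10⁻⁹)/(0.337)⁴ = 5.322×10⁻⁵ N.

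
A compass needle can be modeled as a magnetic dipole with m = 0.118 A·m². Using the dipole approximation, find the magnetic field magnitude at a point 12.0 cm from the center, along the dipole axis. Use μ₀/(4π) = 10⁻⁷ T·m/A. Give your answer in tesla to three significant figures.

On axis B = (μ₀/4π)·2m/r³.
B = 2·(10⁻⁷)·(0.118) / (0.120)³ = 1.366×10⁻⁵ T.

B ≈ 1.37×10⁻⁵ T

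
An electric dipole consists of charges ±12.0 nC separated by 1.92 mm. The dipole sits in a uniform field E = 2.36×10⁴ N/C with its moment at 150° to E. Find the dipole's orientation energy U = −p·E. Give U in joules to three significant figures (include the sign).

U ≈ 4.71×10⁻⁷ J

Dipole moment p = qd = (1.20×10⁻⁸ C)(0.00192 m) = 2.304×10⁻¹¹ C·m.
U = −p·E = −pE cosθ.
U = −(2.304×10⁻¹¹)(2.36×10⁴)·cos150° = 4.709×10⁻⁷ J.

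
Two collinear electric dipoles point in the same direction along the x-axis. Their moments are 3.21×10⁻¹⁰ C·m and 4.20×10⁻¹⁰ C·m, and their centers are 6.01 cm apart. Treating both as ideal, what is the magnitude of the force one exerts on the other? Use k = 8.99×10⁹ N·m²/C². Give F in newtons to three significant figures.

F ≈ 5.57×10⁻⁴ N

On-axis field of dipole 1 at distance r: E = 2kp₁/r³. Force on dipole 2 is F = p₂·dE/dr (gradient along axis).
dE/dr = −6kp₁/r⁴, so |F| = 6kp₁p₂/r⁴ (attractive for aligned moments).
F = 6(8.99×10⁹)(3.21×10⁻¹⁰)(4.20×10⁻¹⁰)/(0.0601)⁴ = 5.574×10⁻⁴ N.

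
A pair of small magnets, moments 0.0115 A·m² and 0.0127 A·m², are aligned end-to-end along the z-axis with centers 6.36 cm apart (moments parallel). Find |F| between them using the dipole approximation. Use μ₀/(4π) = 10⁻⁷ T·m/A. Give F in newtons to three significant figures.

F ≈ 5.36×10⁻⁶ N

On-axis B of dipole 1: B = (μ₀/4π)·2m₁/r³. Force on dipole 2: F = m₂·dB/dr.
dB/dr = −(μ₀/4π)·6m₁/r⁴, so |F| = (μ₀/4π)·6m₁m₂/r⁴.
F = 6(10⁻⁷)(0.0115)(0.0127)/(0.0636)⁴ = 5.356×10⁻⁶ N.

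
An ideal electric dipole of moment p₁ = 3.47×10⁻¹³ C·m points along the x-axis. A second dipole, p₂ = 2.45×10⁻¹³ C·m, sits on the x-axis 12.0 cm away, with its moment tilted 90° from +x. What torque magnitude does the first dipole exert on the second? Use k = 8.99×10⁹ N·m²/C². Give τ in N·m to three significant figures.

The second dipole sits on the axis of the first, so the field there is axial: E₁ = 2kp₁/r³ along +x.
E₁ = 2(8.99×10⁹)(3.47×10⁻¹³)/(0.120)³ = 3.611 N/C.
Torque on the second dipole: τ = p₂ E₁ sinθ.
τ = (2.45×10⁻¹³)(3.611)·sin90° = 8.846×10⁻¹³ N·m.

τ ≈ 8.85×10⁻¹³ N·m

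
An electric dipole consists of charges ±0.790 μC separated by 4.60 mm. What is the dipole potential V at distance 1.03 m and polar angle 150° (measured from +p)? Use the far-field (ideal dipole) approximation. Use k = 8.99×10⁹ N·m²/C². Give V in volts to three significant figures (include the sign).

Dipole moment p = qd = (7.90×10⁻⁷ C)(0.00460 m) = 3.634×10⁻⁹ C·m.
The dipole potential is V = kp cosθ / r².
V = (8.99×10⁹)(3.634×10⁻⁹)·cos150° / (1.03)² = -26.67 V.

V ≈ -26.7 V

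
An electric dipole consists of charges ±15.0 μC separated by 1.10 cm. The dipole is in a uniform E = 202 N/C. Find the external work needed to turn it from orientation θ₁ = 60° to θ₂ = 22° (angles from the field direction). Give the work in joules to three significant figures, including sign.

Dipole moment p = qd = (1.50×10⁻⁵ C)(0.0110 m) = 1.65×10⁻⁷ C·m.
W_ext = ΔU = U(θ₂) − U(θ₁) = −pE cosθ₂ − (−pE cosθ₁) = pE(cosθ₁ − cosθ₂).
W = (1.65×10⁻⁷)(202)·(cos60° − cos22°) = (3.333×10⁻⁵)·(-0.4272) = -1.424×10⁻⁵ J.

W ≈ -1.42×10⁻⁵ J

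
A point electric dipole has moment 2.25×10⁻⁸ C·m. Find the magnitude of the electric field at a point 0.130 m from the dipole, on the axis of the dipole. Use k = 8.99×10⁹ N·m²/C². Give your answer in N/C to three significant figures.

E ≈ 1.84×10⁵ N/C

On the dipole axis E = 2kp/r³.
E = 2·(8.99×10⁹)(2.25×10⁻⁸) / (0.130)³ = 1.841×10⁵ N/C.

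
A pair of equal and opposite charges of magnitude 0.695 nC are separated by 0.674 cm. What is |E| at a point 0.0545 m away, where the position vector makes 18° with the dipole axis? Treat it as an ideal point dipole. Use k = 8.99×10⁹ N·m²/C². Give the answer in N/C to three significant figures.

Dipole moment p = qd = (6.95×10⁻¹⁰ C)(0.00674 m) = 4.684×10⁻¹² C·m.
At angle θ the dipole field magnitude is E = (kp/r³)·√(1 + 3cos²θ).
kp/r³ = (8.99×10⁹)(4.684×10⁻¹²) / (0.0545)³ = 260.1 N/C.
√(1 + 3cos²18°) = √(1 + 3·0.9045) = √3.7135 ≈ 1.9271.
E ≈ 260.1 × 1.927 = 501.3 N/C.

E ≈ 501 N/C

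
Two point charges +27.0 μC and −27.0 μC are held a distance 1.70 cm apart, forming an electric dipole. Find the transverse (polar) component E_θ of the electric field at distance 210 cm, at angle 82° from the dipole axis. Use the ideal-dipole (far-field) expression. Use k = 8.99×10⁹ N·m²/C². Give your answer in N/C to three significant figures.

E_θ ≈ 441 N/C

Dipole moment p = qd = (2.70×10⁻⁵ C)(0.0170 m) = 4.59×10⁻⁷ C·m.
For a dipole, E_θ = (kp sinθ)/r³.
kp/r³ = (8.99×10⁹)(4.59×10⁻⁷)/(2.10)³ = 445.6 N/C.
E_θ = 445.6·sin82° = 441.2 N/C.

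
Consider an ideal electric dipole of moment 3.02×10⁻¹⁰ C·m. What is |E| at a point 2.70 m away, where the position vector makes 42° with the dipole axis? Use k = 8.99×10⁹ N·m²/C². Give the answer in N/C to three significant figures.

At angle θ the dipole field magnitude is E = (kp/r³)·√(1 + 3cos²θ).
kp/r³ = (8.99×10⁹)(3.02×10⁻¹⁰) / (2.70)³ = 0.1379 N/C.
√(1 + 3cos²42°) = √(1 + 3·0.5523) = √2.6568 ≈ 1.6300.
E ≈ 0.1379 × 1.630 = 0.2248 N/C.

E ≈ 0.225 N/C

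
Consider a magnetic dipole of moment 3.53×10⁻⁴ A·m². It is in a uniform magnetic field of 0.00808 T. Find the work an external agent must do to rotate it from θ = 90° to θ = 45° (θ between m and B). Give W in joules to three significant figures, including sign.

W ≈ -2.02×10⁻⁶ J

W_ext = ΔU = −mB cosθ₂ + mB cosθ₁ = mB(cosθ₁ − cosθ₂).
W = (3.53×10⁻⁴)(0.00808)·(cos90° − cos45°) = (2.852×10⁻⁶)·(-0.7071) = -2.017×10⁻⁶ J.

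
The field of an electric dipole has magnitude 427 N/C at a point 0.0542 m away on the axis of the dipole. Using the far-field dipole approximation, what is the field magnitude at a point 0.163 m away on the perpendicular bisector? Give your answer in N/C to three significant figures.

Dipole fields scale as 1/r³ in the far field.
The axial field is twice the equatorial field at the same r, so the geometry factor is 1/2.
E₂ = E₁ · (1/2) · (r₁/r₂)³ = 427 · 0.5 · (0.0542/0.163)³.
(r₁/r₂)³ = (0.3325)³ = 0.03677.
E₂ ≈ 7.849 N/C.

E ≈ 7.85 N/C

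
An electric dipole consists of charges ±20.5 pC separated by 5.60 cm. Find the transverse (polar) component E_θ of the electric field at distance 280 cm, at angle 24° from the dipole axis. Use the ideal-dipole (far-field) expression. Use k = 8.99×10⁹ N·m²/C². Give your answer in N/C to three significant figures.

Dipole moment p = qd = (2.05×10⁻¹¹ C)(0.0560 m) = 1.148×10⁻¹² C·m.
For a dipole, E_θ = (kp sinθ)/r³.
kp/r³ = (8.99×10⁹)(1.148×10⁻¹²)/(2.80)³ = 4.701×10⁻⁴ N/C.
E_θ = 4.701×10⁻⁴·sin24° = 1.912×10⁻⁴ N/C.

E_θ ≈ 1.91×10⁻⁴ N/C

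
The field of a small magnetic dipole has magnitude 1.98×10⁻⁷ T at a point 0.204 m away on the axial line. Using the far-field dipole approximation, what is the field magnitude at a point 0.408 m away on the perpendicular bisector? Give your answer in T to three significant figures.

B ≈ 1.24×10⁻⁸ T

Dipole fields scale as 1/r³ in the far field.
The axial field is twice the equatorial field at the same r, so the geometry factor is 1/2.
B₂ = B₁ · (1/2) · (r₁/r₂)³ = 1.98×10⁻⁷ · 0.5 · (0.204/0.408)³.
(r₁/r₂)³ = (0.5)³ = 0.125.
B₂ ≈ 1.238×10⁻⁸ T.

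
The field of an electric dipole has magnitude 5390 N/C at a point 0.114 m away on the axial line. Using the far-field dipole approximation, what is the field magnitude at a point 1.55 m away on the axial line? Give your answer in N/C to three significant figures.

Dipole fields scale as 1/r³ in the far field; the geometry is the same at both points.
E₂ = E₁ · (r₁/r₂)³ = 5390 · (0.114/1.55)³.
(r₁/r₂)³ = (0.07355)³ = 0.0003979.
E₂ ≈ 2.144 N/C.

E ≈ 2.14 N/C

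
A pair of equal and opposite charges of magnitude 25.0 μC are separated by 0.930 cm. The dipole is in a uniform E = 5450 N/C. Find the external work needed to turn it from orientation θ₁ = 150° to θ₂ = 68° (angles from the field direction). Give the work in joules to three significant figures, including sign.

W ≈ -0.00157 J

Dipole moment p = qd = (2.50×10⁻⁵ C)(0.00930 m) = 2.325×10⁻⁷ C·m.
W_ext = ΔU = U(θ₂) − U(θ₁) = −pE cosθ₂ − (−pE cosθ₁) = pE(cosθ₁ − cosθ₂).
W = (2.325×10⁻⁷)(5450)·(cos150° − cos68°) = (0.001267)·(-1.2406) = -0.001572 J.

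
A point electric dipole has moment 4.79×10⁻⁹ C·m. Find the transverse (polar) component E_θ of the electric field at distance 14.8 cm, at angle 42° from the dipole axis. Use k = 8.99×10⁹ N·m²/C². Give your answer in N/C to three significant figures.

For a dipole, E_θ = (kp sinθ)/r³.
kp/r³ = (8.99×10⁹)(4.79×10⁻⁹)/(0.148)³ = 1.328×10⁴ N/C.
E_θ = 1.328×10⁴·sin42° = 8888 N/C.

E_θ ≈ 8890 N/C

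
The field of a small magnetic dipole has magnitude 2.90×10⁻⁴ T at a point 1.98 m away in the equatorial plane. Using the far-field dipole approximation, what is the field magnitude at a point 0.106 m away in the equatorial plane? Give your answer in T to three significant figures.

Dipole fields scale as 1/r³ in the far field; the geometry is the same at both points.
B₂ = B₁ · (r₁/r₂)³ = 2.90×10⁻⁴ · (1.98/0.106)³.
(r₁/r₂)³ = (18.68)³ = 6517.
B₂ ≈ 1.890 T.

B ≈ 1.89 T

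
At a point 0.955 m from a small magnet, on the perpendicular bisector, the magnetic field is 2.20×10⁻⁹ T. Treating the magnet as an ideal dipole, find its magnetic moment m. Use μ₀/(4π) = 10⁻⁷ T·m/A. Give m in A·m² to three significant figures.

In the equatorial plane B = (μ₀/4π)·m/r³, so m = Br³·4π/(μ₀).
m = (2.20×10⁻⁹)·(0.955)³ / (10⁻⁷) = 0.01916 A·m².

m ≈ 0.0192 A·m²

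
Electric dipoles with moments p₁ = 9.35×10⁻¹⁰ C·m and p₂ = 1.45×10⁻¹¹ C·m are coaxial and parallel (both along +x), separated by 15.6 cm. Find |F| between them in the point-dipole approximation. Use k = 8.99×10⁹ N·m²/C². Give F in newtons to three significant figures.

F ≈ 1.23×10⁻⁶ N

On-axis field of dipole 1 at distance r: E = 2kp₁/r³. Force on dipole 2 is F = p₂·dE/dr (gradient along axis).
dE/dr = −6kp₁/r⁴, so |F| = 6kp₁p₂/r⁴ (attractive for aligned moments).
F = 6(8.99×10⁹)(9.35×10⁻¹⁰)(1.45×10⁻¹¹)/(0.156)⁴ = 1.235×10⁻⁶ N.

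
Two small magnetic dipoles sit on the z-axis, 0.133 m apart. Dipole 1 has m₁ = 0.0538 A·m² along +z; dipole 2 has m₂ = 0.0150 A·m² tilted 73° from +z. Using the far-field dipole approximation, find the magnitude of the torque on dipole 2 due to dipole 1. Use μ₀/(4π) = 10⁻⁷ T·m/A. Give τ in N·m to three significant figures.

Dipole B is on the axis of dipole A, so B₁ there is axial: B₁ = (μ₀/4π)·2m₁/r³ along +z.
B₁ = 2(10⁻⁷)(0.0538)/(0.133)³ = 4.574×10⁻⁶ T.
τ = m₂ B₁ sinθ.
τ = (0.0150)(4.574×10⁻⁶)·sin73° = 6.561×10⁻⁸ N·m.

τ ≈ 6.56×10⁻⁸ N·m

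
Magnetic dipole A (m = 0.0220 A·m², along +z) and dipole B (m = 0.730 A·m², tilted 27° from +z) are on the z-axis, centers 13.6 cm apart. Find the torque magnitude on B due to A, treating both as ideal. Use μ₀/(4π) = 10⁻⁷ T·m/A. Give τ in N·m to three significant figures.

Dipole B is on the axis of dipole A, so B₁ there is axial: B₁ = (μ₀/4π)·2m₁/r³ along +z.
B₁ = 2(10⁻⁷)(0.0220)/(0.136)³ = 1.749×10⁻⁶ T.
τ = m₂ B₁ sinθ.
τ = (0.730)(1.749×10⁻⁶)·sin27° = 5.797×10⁻⁷ N·m.

τ ≈ 5.80×10⁻⁷ N·m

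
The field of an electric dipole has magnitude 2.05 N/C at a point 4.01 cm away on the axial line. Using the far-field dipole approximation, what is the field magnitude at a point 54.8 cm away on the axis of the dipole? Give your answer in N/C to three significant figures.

E ≈ 8.03×10⁻⁴ N/C

Dipole fields scale as 1/r³ in the far field; the geometry is the same at both points.
E₂ = E₁ · (r₁/r₂)³ = 2.05 · (4.01/54.8)³.
(r₁/r₂)³ = (0.07318)³ = 0.0003918.
E₂ ≈ 8.032×10⁻⁴ N/C.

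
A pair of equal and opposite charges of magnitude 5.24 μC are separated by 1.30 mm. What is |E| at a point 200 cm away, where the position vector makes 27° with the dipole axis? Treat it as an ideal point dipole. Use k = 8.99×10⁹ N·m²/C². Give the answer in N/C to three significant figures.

Dipole moment p = qd = (5.24×10⁻⁶ C)(0.00130 m) = 6.812×10⁻⁹ C·m.
At angle θ the dipole field magnitude is E = (kp/r³)·√(1 + 3cos²θ).
kp/r³ = (8.99×10⁹)(6.812×10⁻⁹) / (2.00)³ = 7.655 N/C.
√(1 + 3cos²27°) = √(1 + 3·0.7939) = √3.3817 ≈ 1.8389.
E ≈ 7.655 × 1.839 = 14.08 N/C.

E ≈ 14.1 N/C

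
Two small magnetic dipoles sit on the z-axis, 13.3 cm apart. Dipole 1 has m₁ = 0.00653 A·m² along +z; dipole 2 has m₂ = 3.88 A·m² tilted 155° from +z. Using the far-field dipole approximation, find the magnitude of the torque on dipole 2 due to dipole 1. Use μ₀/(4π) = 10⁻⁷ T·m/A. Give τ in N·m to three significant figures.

Dipole B is on the axis of dipole A, so B₁ there is axial: B₁ = (μ₀/4π)·2m₁/r³ along +z.
B₁ = 2(10⁻⁷)(0.00653)/(0.133)³ = 5.551×10⁻⁷ T.
τ = m₂ B₁ sinθ.
τ = (3.88)(5.551×10⁻⁷)·sin155° = 9.103×10⁻⁷ N·m.

τ ≈ 9.10×10⁻⁷ N·m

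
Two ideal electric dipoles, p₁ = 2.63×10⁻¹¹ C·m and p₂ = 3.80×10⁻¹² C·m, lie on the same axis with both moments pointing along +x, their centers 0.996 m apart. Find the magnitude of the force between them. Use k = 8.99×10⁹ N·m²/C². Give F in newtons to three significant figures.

F ≈ 5.48×10⁻¹² N

On-axis field of dipole 1 at distance r: E = 2kp₁/r³. Force on dipole 2 is F = p₂·dE/dr (gradient along axis).
dE/dr = −6kp₁/r⁴, so |F| = 6kp₁p₂/r⁴ (attractive for aligned moments).
F = 6(8.99×10⁹)(2.63×10⁻¹¹)(3.80×10⁻¹²)/(0.996)⁴ = 5.478×10⁻¹² N.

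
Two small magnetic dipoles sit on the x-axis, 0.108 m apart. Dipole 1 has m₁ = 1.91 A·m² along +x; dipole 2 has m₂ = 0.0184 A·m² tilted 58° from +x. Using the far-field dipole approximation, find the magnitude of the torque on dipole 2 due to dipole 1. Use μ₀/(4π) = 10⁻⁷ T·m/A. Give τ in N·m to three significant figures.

Dipole B is on the axis of dipole A, so B₁ there is axial: B₁ = (μ₀/4π)·2m₁/r³ along +x.
B₁ = 2(10⁻⁷)(1.91)/(0.108)³ = 3.032×10⁻⁴ T.
τ = m₂ B₁ sinθ.
τ = (0.0184)(3.032×10⁻⁴)·sin58° = 4.732×10⁻⁶ N·m.

τ ≈ 4.73×10⁻⁶ N·m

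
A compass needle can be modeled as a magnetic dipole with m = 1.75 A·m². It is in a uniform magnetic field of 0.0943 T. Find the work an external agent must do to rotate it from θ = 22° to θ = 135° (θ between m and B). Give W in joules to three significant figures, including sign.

W ≈ 0.270 J

W_ext = ΔU = −mB cosθ₂ + mB cosθ₁ = mB(cosθ₁ − cosθ₂).
W = (1.75)(0.0943)·(cos22° − cos135°) = (0.1650)·(+1.6343) = 0.2697 J.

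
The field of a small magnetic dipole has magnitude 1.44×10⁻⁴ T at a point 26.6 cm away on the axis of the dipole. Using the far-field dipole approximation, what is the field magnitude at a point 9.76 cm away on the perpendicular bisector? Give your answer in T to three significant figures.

B ≈ 0.00146 T

Dipole fields scale as 1/r³ in the far field.
The axial field is twice the equatorial field at the same r, so the geometry factor is 1/2.
B₂ = B₁ · (1/2) · (r₁/r₂)³ = 1.44×10⁻⁴ · 0.5 · (26.6/9.76)³.
(r₁/r₂)³ = (2.725)³ = 20.24.
B₂ ≈ 0.001458 T.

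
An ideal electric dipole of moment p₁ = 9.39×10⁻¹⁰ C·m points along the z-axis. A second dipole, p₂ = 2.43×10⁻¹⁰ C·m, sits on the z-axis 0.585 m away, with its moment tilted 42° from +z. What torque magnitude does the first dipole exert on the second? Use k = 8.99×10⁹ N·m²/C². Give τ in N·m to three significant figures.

τ ≈ 1.37×10⁻⁸ N·m

The second dipole sits on the axis of the first, so the field there is axial: E₁ = 2kp₁/r³ along +z.
E₁ = 2(8.99×10⁹)(9.39×10⁻¹⁰)/(0.585)³ = 84.33 N/C.
Torque on the second dipole: τ = p₂ E₁ sinθ.
τ = (2.43×10⁻¹⁰)(84.33)·sin42° = 1.371×10⁻⁸ N·m.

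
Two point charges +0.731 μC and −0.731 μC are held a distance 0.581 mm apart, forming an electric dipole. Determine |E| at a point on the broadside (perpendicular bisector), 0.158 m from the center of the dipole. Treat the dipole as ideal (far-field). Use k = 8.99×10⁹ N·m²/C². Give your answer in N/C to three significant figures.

Dipole moment p = qd = (7.31×10⁻⁷ C)(5.81×10⁻⁴ m) = 4.247×10⁻¹⁰ C·m.
On the perpendicular bisector E = kp/r³ (half the axial value at the same distance).
E = (8.99×10⁹)(4.247×10⁻¹⁰) / (0.158)³ = 968.0 N/C.

E ≈ 968 N/C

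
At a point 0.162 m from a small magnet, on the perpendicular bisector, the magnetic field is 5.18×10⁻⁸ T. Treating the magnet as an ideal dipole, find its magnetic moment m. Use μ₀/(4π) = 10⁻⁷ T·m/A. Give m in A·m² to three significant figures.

In the equatorial plane B = (μ₀/4π)·m/r³, so m = Br³·4π/(μ₀).
m = (5.18×10⁻⁸)·(0.162)³ / (10⁻⁷) = 0.002202 A·m².

m ≈ 0.00220 A·m²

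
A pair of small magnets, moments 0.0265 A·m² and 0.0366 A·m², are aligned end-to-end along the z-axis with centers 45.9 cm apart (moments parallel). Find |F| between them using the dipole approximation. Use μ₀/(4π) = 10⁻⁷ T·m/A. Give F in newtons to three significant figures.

F ≈ 1.31×10⁻⁸ N

On-axis B of dipole 1: B = (μ₀/4π)·2m₁/r³. Force on dipole 2: F = m₂·dB/dr.
dB/dr = −(μ₀/4π)·6m₁/r⁴, so |F| = (μ₀/4π)·6m₁m₂/r⁴.
F = 6(10⁻⁷)(0.0265)(0.0366)/(0.459)⁴ = 1.311×10⁻⁸ N.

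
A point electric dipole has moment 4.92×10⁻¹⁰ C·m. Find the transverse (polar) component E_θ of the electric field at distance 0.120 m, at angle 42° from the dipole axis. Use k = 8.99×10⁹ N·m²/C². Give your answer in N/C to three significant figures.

E_θ ≈ 1710 N/C

For a dipole, E_θ = (kp sinθ)/r³.
kp/r³ = (8.99×10⁹)(4.92×10⁻¹⁰)/(0.120)³ = 2560 N/C.
E_θ = 2560·sin42° = 1713 N/C.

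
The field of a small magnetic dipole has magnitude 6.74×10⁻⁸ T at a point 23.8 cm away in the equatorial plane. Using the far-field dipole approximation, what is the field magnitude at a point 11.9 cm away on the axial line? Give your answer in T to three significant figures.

Dipole fields scale as 1/r³ in the far field.
The axial field is twice the equatorial field at the same r, so the geometry factor is 2/1.
B₂ = B₁ · (2/1) · (r₁/r₂)³ = 6.74×10⁻⁸ · 2 · (23.8/11.9)³.
(r₁/r₂)³ = (2)³ = 8.
B₂ ≈ 1.078×10⁻⁶ T.

B ≈ 1.08×10⁻⁶ T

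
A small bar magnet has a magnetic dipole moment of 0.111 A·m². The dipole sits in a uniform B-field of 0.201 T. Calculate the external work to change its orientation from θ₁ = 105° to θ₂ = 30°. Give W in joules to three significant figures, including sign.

W_ext = ΔU = −mB cosθ₂ + mB cosθ₁ = mB(cosθ₁ − cosθ₂).
W = (0.111)(0.201)·(cos105° − cos30°) = (0.02231)·(-1.1248) = -0.02510 J.

W ≈ -0.0251 J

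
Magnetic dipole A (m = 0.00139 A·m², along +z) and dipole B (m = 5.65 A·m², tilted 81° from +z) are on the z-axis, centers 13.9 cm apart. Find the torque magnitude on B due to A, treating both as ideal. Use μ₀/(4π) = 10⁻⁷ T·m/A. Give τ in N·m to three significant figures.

τ ≈ 5.78×10⁻⁷ N·m

Dipole B is on the axis of dipole A, so B₁ there is axial: B₁ = (μ₀/4π)·2m₁/r³ along +z.
B₁ = 2(10⁻⁷)(0.00139)/(0.139)³ = 1.035×10⁻⁷ T.
τ = m₂ B₁ sinθ.
τ = (5.65)(1.035×10⁻⁷)·sin81° = 5.777×10⁻⁷ N·m.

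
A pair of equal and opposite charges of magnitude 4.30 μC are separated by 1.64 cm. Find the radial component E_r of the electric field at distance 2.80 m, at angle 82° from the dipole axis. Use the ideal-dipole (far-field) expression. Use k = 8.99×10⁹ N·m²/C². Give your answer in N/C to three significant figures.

Dipole moment p = qd = (4.30×10⁻⁶ C)(0.0164 m) = 7.052×10⁻⁸ C·m.
For a dipole, E_r = (2kp cosθ)/r³.
kp/r³ = (8.99×10⁹)(7.052×10⁻⁸)/(2.80)³ = 28.88 N/C.
E_r = 2·28.88·cos82° = 8.039 N/C.

E_r ≈ 8.04 N/C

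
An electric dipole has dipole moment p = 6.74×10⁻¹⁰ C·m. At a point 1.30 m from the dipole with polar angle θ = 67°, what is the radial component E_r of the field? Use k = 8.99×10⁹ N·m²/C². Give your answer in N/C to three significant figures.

E_r ≈ 2.16 N/C

For a dipole, E_r = (2kp cosθ)/r³.
kp/r³ = (8.99×10⁹)(6.74×10⁻¹⁰)/(1.30)³ = 2.758 N/C.
E_r = 2·2.758·cos67° = 2.155 N/C.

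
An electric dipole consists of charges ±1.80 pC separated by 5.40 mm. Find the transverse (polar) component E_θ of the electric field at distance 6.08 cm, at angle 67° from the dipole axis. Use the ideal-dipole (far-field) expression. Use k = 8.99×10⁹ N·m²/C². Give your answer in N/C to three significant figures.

E_θ ≈ 0.358 N/C

Dipole moment p = qd = (1.80×10⁻¹² C)(0.00540 m) = 9.72×10⁻¹⁵ C·m.
For a dipole, E_θ = (kp sinθ)/r³.
kp/r³ = (8.99×10⁹)(9.72×10⁻¹⁵)/(0.0608)³ = 0.3888 N/C.
E_θ = 0.3888·sin67° = 0.3579 N/C.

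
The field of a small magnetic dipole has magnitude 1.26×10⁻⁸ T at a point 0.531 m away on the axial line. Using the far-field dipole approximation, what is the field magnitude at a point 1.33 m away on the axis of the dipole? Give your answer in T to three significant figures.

Dipole fields scale as 1/r³ in the far field; the geometry is the same at both points.
B₂ = B₁ · (r₁/r₂)³ = 1.26×10⁻⁸ · (0.531/1.33)³.
(r₁/r₂)³ = (0.3992)³ = 0.06364.
B₂ ≈ 8.019×10⁻¹⁰ T.

B ≈ 8.02×10⁻¹⁰ T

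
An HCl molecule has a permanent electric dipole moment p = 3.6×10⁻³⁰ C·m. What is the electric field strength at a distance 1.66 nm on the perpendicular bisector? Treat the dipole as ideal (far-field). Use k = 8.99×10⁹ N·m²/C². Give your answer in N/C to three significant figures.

E ≈ 7.08×10⁶ N/C

In the equatorial plane E = kp/r³.
E = (8.99×10⁹)(3.60×10⁻³⁰) / (1.66×10⁻⁹)³ = 7.075×10⁶ N/C.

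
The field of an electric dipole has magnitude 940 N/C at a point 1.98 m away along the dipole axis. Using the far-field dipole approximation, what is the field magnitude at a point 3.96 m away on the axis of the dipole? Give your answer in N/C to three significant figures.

Dipole fields scale as 1/r³ in the far field; the geometry is the same at both points.
E₂ = E₁ · (r₁/r₂)³ = 940 · (1.98/3.96)³.
(r₁/r₂)³ = (0.5)³ = 0.125.
E₂ ≈ 117.5 N/C.

E ≈ 118 N/C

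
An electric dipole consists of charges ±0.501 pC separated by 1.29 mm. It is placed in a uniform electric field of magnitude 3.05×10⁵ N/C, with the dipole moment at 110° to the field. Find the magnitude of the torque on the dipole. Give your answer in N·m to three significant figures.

Dipole moment p = qd = (5.01×10⁻¹³ C)(0.00129 m) = 6.463×10⁻¹⁶ C·m.
Torque on an electric dipole: τ = pE sinθ.
τ = (6.463×10⁻¹⁶)(3.05×10⁵)·sin110° = 1.852×10⁻¹⁰ N·m.

τ ≈ 1.85×10⁻¹⁰ N·m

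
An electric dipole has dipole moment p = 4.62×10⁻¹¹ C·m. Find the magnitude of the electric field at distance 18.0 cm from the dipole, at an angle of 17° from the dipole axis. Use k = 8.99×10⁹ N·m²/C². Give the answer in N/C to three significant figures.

At angle θ the dipole field magnitude is E = (kp/r³)·√(1 + 3cos²θ).
kp/r³ = (8.99×10⁹)(4.62×10⁻¹¹) / (0.180)³ = 71.22 N/C.
√(1 + 3cos²17°) = √(1 + 3·0.9145) = √3.7436 ≈ 1.9348.
E ≈ 71.22 × 1.935 = 137.8 N/C.

E ≈ 138 N/C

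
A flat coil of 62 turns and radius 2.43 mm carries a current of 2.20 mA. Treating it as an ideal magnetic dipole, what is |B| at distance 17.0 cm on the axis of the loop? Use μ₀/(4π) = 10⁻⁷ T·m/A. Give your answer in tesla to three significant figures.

B ≈ 1.03×10⁻¹⁰ T

m = NIA = NIπa² = 62·(0.00220)·π·(0.00243)² = 2.53×10⁻⁶ A·m².
On axis B = (μ₀/4π)·2m/r³.
B = 2·(10⁻⁷)·(2.53×10⁻⁶) / (0.170)³ = 1.030×10⁻¹⁰ T.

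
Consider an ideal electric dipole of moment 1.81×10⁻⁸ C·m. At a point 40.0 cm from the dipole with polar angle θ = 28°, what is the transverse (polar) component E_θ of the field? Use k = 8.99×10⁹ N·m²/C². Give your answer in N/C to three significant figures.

E_θ ≈ 1190 N/C

For a dipole, E_θ = (kp sinθ)/r³.
kp/r³ = (8.99×10⁹)(1.81×10⁻⁸)/(0.400)³ = 2542 N/C.
E_θ = 2542·sin28° = 1194 N/C.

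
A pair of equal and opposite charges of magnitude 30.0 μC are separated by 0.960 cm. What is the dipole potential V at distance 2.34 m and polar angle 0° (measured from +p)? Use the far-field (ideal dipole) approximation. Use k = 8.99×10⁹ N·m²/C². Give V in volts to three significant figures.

Dipole moment p = qd = (3.00×10⁻⁵ C)(0.00960 m) = 2.88×10⁻⁷ C·m.
The dipole potential is V = kp cosθ / r².
V = (8.99×10⁹)(2.88×10⁻⁷)·cos0° / (2.34)² = 472.8 V.

V ≈ 473 V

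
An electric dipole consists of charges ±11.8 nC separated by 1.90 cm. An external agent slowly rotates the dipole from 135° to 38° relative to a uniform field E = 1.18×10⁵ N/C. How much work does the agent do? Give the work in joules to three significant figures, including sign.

W ≈ -3.96×10⁻⁵ J

Dipole moment p = qd = (1.18×10⁻⁸ C)(0.0190 m) = 2.242×10⁻¹⁰ C·m.
W_ext = ΔU = U(θ₂) − U(θ₁) = −pE cosθ₂ − (−pE cosθ₁) = pE(cosθ₁ − cosθ₂).
W = (2.242×10⁻¹⁰)(1.18×10⁵)·(cos135° − cos38°) = (2.646×10⁻⁵)·(-1.4951) = -3.955×10⁻⁵ J.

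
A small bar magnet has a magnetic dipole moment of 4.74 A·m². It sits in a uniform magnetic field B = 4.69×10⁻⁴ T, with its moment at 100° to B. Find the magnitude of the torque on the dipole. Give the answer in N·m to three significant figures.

Torque on a magnetic dipole: τ = mB sinθ.
τ = (4.74)(4.69×10⁻⁴)·sin100° = 0.002189 N·m.

τ ≈ 0.00219 N·m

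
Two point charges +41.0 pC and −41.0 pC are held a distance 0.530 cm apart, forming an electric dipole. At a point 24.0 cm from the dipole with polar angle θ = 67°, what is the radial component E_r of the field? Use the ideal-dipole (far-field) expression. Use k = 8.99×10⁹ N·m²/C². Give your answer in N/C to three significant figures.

E_r ≈ 0.110 N/C

Dipole moment p = qd = (4.10×10⁻¹¹ C)(0.00530 m) = 2.173×10⁻¹³ C·m.
For a dipole, E_r = (2kp cosθ)/r³.
kp/r³ = (8.99×10⁹)(2.173×10⁻¹³)/(0.240)³ = 0.1413 N/C.
E_r = 2·0.1413·cos67° = 0.1104 N/C.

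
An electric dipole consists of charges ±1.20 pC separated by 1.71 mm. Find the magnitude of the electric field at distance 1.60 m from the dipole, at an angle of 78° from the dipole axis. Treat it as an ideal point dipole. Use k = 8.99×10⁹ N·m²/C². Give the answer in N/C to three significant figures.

Dipole moment p = qd = (1.20×10⁻¹² C)(0.00171 m) = 2.052×10⁻¹⁵ C·m.
At angle θ the dipole field magnitude is E = (kp/r³)·√(1 + 3cos²θ).
kp/r³ = (8.99×10⁹)(2.052×10⁻¹⁵) / (1.60)³ = 4.504×10⁻⁶ N/C.
√(1 + 3cos²78°) = √(1 + 3·0.0432) = √1.1297 ≈ 1.0629.
E ≈ 4.504×10⁻⁶ × 1.063 = 4.787×10⁻⁶ N/C.

E ≈ 4.79×10⁻⁶ N/C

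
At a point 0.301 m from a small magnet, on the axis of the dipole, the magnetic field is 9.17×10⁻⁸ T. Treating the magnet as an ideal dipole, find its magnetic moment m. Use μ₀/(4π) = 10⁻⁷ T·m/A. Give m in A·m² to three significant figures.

On axis B = (μ₀/4π)·2m/r³, so m = Br³·4π/(μ₀·2).
m = (9.17×10⁻⁸)·(0.301)³ / (2·10⁻⁷) = 0.01250 A·m².

m ≈ 0.0125 A·m²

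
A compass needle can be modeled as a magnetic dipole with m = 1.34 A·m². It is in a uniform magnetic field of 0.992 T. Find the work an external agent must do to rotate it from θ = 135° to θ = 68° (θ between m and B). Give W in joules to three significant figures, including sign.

W_ext = ΔU = −mB cosθ₂ + mB cosθ₁ = mB(cosθ₁ − cosθ₂).
W = (1.34)(0.992)·(cos135° − cos68°) = (1.329)·(-1.0817) = -1.438 J.

W ≈ -1.44 J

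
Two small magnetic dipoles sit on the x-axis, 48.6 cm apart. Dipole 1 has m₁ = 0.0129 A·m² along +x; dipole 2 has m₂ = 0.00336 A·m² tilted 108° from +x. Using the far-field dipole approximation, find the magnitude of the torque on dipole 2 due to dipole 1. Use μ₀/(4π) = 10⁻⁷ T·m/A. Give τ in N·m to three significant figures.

Dipole B is on the axis of dipole A, so B₁ there is axial: B₁ = (μ₀/4π)·2m₁/r³ along +x.
B₁ = 2(10⁻⁷)(0.0129)/(0.486)³ = 2.248×10⁻⁸ T.
τ = m₂ B₁ sinθ.
τ = (0.00336)(2.248×10⁻⁸)·sin108° = 7.182×10⁻¹¹ N·m.

τ ≈ 7.18×10⁻¹¹ N·m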